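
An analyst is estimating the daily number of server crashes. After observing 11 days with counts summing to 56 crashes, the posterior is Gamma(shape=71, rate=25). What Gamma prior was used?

A Gamma(α, β) prior (rate parametrization) on a Poisson rate with n observations summing to S gives posterior Gamma(α+S, β+n).
So α = 71 − 56 = 15 and β = 25 − 11 = 14.

Gamma(shape=15, rate=14)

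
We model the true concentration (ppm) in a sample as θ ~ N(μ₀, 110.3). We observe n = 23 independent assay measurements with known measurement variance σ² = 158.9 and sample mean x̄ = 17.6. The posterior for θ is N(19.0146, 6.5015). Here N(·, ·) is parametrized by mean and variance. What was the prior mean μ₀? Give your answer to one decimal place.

The posterior mean is a precision-weighted average: μ_n = (τ₀μ₀ + τ_data·x̄)/(τ₀+τ_data), with τ₀=1/σ₀² and τ_data=n/σ².
Here τ₀ = 1/110.3 = 0.009066 and τ_data = 23/158.9 = 0.144745, so τ_n = 0.153811.
Rearranging for μ₀: μ₀ = (μ_n·τ_n − τ_data·x̄)/τ₀ = (19.0146·0.153811 − 0.144745·17.6) / 0.009066 = 0.377143/0.009066 ≈ 41.6.

μ₀ = 41.6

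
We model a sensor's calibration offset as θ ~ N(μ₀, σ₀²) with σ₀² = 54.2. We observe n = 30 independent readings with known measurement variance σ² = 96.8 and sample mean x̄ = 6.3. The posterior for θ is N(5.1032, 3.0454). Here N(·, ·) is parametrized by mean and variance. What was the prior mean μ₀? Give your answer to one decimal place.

With known observation variance, the Normal–Normal posterior has precision τ_n = τ₀ + n/σ² and mean μ_n = (τ₀μ₀ + (n/σ²)x̄)/τ_n.
Here τ₀ = 1/54.2 = 0.018450 and τ_data = 30/96.8 = 0.309917, so τ_n = 0.328367.
Rearranging for μ₀: μ₀ = (μ_n·τ_n − τ_data·x̄)/τ₀ = (5.1032·0.328367 − 0.309917·6.3) / 0.018450 = -0.276755/0.018450 ≈ -15.0.

μ₀ = -15.0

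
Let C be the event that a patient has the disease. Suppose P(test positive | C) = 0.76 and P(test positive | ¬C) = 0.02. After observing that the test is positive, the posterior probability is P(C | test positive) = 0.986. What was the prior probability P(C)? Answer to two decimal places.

P(C) = 0.65

Bayes' rule in odds form gives O(C|E) = O(C)·[P(E|C)/P(E|¬C)], hence O(C) = O(C|E)/LR.
Posterior odds = 0.986/(1−0.986) = 70.4286. LR = 0.76/0.02 = 38.0000.
Prior odds = 70.4286/38.0000 = 1.8534, so P(C) = 1.8534/(1+1.8534) ≈ 0.65.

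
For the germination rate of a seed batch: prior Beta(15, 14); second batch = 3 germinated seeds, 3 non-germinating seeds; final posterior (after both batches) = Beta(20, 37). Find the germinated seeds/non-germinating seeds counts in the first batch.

2 germinated seeds and 20 non-germinating seeds

Sequential conjugate updates are equivalent to a single update on the pooled data, so total successes = posterior α − prior α and total failures = posterior β − prior β.
Total across both batches: 20−15=5 germinated seeds, 37−14=23 non-germinating seeds.
Subtract the second batch: 5−3=2 germinated seeds and 23−3=20 non-germinating seeds.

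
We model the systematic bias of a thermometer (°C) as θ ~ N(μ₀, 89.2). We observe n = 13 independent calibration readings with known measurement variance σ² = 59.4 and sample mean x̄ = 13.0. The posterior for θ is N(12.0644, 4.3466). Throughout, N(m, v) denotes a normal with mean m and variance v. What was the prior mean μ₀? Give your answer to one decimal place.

μ₀ = -6.2

With known observation variance, the Normal–Normal posterior has precision τ_n = τ₀ + n/σ² and mean μ_n = (τ₀μ₀ + (n/σ²)x̄)/τ_n.
Here τ₀ = 1/89.2 = 0.011211 and τ_data = 13/59.4 = 0.218855, so τ_n = 0.230066.
Rearranging for μ₀: μ₀ = (μ_n·τ_n − τ_data·x̄)/τ₀ = (12.0644·0.230066 − 0.218855·13.0) / 0.011211 = -0.069507/0.011211 ≈ -6.2.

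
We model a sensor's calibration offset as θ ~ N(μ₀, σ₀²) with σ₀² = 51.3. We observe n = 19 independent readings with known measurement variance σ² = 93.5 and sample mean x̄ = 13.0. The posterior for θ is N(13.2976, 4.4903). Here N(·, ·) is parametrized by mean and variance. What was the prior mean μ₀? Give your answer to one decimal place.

μ₀ = 16.4

The posterior mean is a precision-weighted average: μ_n = (τ₀μ₀ + τ_data·x̄)/(τ₀+τ_data), with τ₀=1/σ₀² and τ_data=n/σ².
Here τ₀ = 1/51.3 = 0.019493 and τ_data = 19/93.5 = 0.203209, so τ_n = 0.222702.
Rearranging for μ₀: μ₀ = (μ_n·τ_n − τ_data·x̄)/τ₀ = (13.2976·0.222702 − 0.203209·13.0) / 0.019493 = 0.319685/0.019493 ≈ 16.4.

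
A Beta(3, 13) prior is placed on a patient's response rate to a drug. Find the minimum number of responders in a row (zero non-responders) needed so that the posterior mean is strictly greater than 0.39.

k = 6

After k responders and 0 non-responders the posterior is Beta(3+k, 13), with mean (3+k)/(3+13+k).
Set (3+k)/(16+k) > 0.39 and solve: k > (0.39·16 − 3)/(1 − 0.39) = 5.311.
The smallest integer exceeding 5.311 is 6.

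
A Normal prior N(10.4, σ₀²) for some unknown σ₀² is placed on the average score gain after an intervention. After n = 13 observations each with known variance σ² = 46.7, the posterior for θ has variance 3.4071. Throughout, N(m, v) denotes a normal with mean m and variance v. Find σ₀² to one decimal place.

Posterior precision equals prior precision plus data precision: 1/σ_n² = 1/σ₀² + n/σ².
So 1/σ₀² = 1/3.4071 − 13/46.7 = 0.293505 − 0.278373 = 0.015132.
Hence σ₀² = 1/0.015132 ≈ 66.1.

σ₀² = 66.1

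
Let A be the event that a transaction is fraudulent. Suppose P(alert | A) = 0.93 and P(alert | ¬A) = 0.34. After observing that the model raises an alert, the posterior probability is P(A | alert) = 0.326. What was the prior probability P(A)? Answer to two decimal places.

P(A) = 0.15

Bayes' rule in odds form gives O(A|E) = O(A)·[P(E|A)/P(E|¬A)], hence O(A) = O(A|E)/LR.
Posterior odds = 0.326/(1−0.326) = 0.4837. LR = 0.93/0.34 = 2.7353.
Prior odds = 0.4837/2.7353 = 0.1768, so P(A) = 0.1768/(1+0.1768) ≈ 0.15.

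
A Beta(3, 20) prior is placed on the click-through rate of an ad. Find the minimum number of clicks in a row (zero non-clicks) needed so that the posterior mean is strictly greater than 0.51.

After k clicks and 0 non-clicks the posterior is Beta(3+k, 20), with mean (3+k)/(3+20+k).
Set (3+k)/(23+k) > 0.51 and solve: k > (0.51·23 − 3)/(1 − 0.51) = 17.816.
The smallest integer exceeding 17.816 is 18, and checking k=18: (21)/(41) = 0.5122 > 0.51.

k = 18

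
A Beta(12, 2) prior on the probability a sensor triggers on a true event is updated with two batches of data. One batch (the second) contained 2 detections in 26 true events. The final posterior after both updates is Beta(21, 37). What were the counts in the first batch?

Sequential conjugate updates are equivalent to a single update on the pooled data, so total successes = posterior α − prior α and total failures = posterior β − prior β.
Total across both batches: 21−12=9 detections, 37−2=35 misses.
Subtract the second batch: 9−2=7 detections and 35−24=11 misses.

7 detections and 11 misses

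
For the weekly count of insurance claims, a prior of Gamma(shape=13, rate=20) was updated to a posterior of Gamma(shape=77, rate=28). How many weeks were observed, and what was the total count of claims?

Gamma–Poisson conjugacy: posterior shape = α + Σxᵢ, posterior rate = β + n.
Matching: Σxᵢ = 77 − 13 = 64 and n = 28 − 20 = 8.

n = 8 weeks with total 64 claims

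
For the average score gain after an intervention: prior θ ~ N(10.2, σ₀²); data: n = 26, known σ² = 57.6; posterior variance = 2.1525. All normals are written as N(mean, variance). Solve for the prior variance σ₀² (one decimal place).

Posterior precision equals prior precision plus data precision: 1/σ_n² = 1/σ₀² + n/σ².
So 1/σ₀² = 1/2.1525 − 26/57.6 = 0.464576 − 0.451389 = 0.013187.
Hence σ₀² = 1/0.013187 ≈ 75.8.

σ₀² = 75.8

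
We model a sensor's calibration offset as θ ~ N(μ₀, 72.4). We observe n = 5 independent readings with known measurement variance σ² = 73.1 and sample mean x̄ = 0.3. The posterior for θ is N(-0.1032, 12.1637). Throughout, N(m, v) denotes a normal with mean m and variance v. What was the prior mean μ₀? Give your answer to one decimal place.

The posterior mean is a precision-weighted average: μ_n = (τ₀μ₀ + τ_data·x̄)/(τ₀+τ_data), with τ₀=1/σ₀² and τ_data=n/σ².
Here τ₀ = 1/72.4 = 0.013812 and τ_data = 5/73.1 = 0.068399, so τ_n = 0.082211.
Rearranging for μ₀: μ₀ = (μ_n·τ_n − τ_data·x̄)/τ₀ = (-0.1032·0.082211 − 0.068399·0.3) / 0.013812 = -0.029004/0.013812 ≈ -2.1.

μ₀ = -2.1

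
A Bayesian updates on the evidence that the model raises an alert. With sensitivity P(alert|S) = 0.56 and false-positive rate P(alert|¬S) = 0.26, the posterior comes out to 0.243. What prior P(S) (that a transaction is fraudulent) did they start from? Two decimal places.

Bayes' rule in odds form gives O(S|E) = O(S)·[P(E|S)/P(E|¬S)], hence O(S) = O(S|E)/LR.
Posterior odds = 0.243/(1−0.243) = 0.3210. LR = 0.56/0.26 = 2.1538.
Prior odds = 0.3210/2.1538 = 0.1490, so P(S) = 0.1490/(1+0.1490) ≈ 0.13.

P(S) = 0.13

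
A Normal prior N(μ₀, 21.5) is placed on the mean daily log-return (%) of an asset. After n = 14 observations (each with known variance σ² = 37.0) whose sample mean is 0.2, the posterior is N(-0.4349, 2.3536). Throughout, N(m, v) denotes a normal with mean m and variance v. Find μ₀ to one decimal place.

μ₀ = -5.6

With known observation variance, the Normal–Normal posterior has precision τ_n = τ₀ + n/σ² and mean μ_n = (τ₀μ₀ + (n/σ²)x̄)/τ_n.
Here τ₀ = 1/21.5 = 0.046512 and τ_data = 14/37.0 = 0.378378, so τ_n = 0.424890.
Rearranging for μ₀: μ₀ = (μ_n·τ_n − τ_data·x̄)/τ₀ = (-0.4349·0.424890 − 0.378378·0.2) / 0.046512 = -0.260460/0.046512 ≈ -5.6.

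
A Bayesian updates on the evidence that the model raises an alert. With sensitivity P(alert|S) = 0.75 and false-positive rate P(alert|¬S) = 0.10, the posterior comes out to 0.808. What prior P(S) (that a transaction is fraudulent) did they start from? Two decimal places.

P(S) = 0.36

In odds form, posterior odds = prior odds × likelihood ratio, so prior odds = posterior odds ÷ LR.
Posterior odds = 0.808/(1−0.808) = 4.2083. LR = 0.75/0.10 = 7.5000.
Prior odds = 4.2083/7.5000 = 0.5611, so P(S) = 0.5611/(1+0.5611) ≈ 0.36.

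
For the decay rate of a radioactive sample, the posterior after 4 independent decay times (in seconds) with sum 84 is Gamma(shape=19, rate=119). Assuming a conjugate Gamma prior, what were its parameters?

Gamma(shape=15, rate=35)

Gamma–exponential conjugacy: posterior shape = α + n, posterior rate = β + Σtᵢ.
So α = 19 − 4 = 15 and β = 119 − 84 = 35.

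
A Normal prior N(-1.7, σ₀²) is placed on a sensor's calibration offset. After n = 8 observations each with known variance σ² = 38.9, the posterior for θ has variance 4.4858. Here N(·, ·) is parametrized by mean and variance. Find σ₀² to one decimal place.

Posterior precision equals prior precision plus data precision: 1/σ_n² = 1/σ₀² + n/σ².
So 1/σ₀² = 1/4.4858 − 8/38.9 = 0.222926 − 0.205656 = 0.017270.
Hence σ₀² = 1/0.017270 ≈ 57.9.

σ₀² = 57.9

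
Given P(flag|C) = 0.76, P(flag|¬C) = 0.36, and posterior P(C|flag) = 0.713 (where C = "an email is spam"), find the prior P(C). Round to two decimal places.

In odds form, posterior odds = prior odds × likelihood ratio, so prior odds = posterior odds ÷ LR.
Posterior odds = 0.713/(1−0.713) = 2.4843. LR = 0.76/0.36 = 2.1111.
Prior odds = 2.4843/2.1111 = 1.1768, so P(C) = 1.1768/(1+1.1768) ≈ 0.54.

P(C) = 0.54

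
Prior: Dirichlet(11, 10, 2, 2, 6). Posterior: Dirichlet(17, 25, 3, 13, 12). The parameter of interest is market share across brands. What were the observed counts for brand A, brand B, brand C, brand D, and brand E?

counts (6, 15, 1, 11, 6)

For a Dirichlet(α) prior with multinomial counts c, the posterior is Dirichlet(α + c) componentwise.
Counts are posterior − prior componentwise: 17−11=6, 25−10=15, 3−2=1, 13−2=11, 12−6=6.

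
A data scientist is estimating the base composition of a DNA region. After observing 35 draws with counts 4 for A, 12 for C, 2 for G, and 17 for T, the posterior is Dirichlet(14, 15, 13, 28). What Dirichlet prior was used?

For a Dirichlet(α) prior with multinomial counts c, the posterior is Dirichlet(α + c) componentwise.
Subtract each count from the matching posterior parameter: 14−4=10, 15−12=3, 13−2=11, 28−17=11.

Dirichlet(10, 3, 11, 11)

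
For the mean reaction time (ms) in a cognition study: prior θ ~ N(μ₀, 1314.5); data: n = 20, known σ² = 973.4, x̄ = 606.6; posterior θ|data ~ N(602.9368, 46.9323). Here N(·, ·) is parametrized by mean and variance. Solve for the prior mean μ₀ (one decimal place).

μ₀ = 504.0

With known observation variance, the Normal–Normal posterior has precision τ_n = τ₀ + n/σ² and mean μ_n = (τ₀μ₀ + (n/σ²)x̄)/τ_n.
Here τ₀ = 1/1314.5 = 0.000761 and τ_data = 20/973.4 = 0.020547, so τ_n = 0.021308.
Rearranging for μ₀: μ₀ = (μ_n·τ_n − τ_data·x̄)/τ₀ = (602.9368·0.021308 − 0.020547·606.6) / 0.000761 = 0.383567/0.000761 ≈ 504.0.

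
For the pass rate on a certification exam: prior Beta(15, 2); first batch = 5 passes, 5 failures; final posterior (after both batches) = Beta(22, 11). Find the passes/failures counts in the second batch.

2 passes and 4 failures

Because Beta–binomial updating is additive in the counts, the combined data contributed (α_post−α_prior, β_post−β_prior) successes and failures.
Total across both batches: 22−15=7 passes, 11−2=9 failures.
Subtract the first batch: 7−5=2 passes and 9−5=4 failures.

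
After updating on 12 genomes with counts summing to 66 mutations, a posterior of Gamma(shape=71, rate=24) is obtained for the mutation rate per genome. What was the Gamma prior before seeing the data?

Gamma–Poisson conjugacy: posterior shape = α + Σxᵢ, posterior rate = β + n.
So α = 71 − 66 = 5 and β = 24 − 12 = 12.

Gamma(shape=5, rate=12)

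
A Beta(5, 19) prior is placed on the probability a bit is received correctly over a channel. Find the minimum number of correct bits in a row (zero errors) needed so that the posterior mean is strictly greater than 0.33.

After k correct bits and 0 errors the posterior is Beta(5+k, 19), with mean (5+k)/(5+19+k).
Set (5+k)/(24+k) > 0.33 and solve: k > (0.33·24 − 5)/(1 − 0.33) = 4.358.
The smallest integer exceeding 4.358 is 5.

k = 5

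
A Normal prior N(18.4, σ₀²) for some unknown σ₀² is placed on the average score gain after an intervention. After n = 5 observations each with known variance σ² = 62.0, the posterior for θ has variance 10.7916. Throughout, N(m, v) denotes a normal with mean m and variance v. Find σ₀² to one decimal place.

Posterior precision equals prior precision plus data precision: 1/σ_n² = 1/σ₀² + n/σ².
So 1/σ₀² = 1/10.7916 − 5/62.0 = 0.092665 − 0.080645 = 0.012020.
Hence σ₀² = 1/0.012020 ≈ 83.2.

σ₀² = 83.2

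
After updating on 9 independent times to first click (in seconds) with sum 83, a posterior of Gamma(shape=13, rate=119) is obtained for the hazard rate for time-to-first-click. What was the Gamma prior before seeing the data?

Gamma(shape=4, rate=36)

Gamma–exponential conjugacy: posterior shape = α + n, posterior rate = β + Σtᵢ.
So α = 13 − 9 = 4 and β = 119 − 83 = 36.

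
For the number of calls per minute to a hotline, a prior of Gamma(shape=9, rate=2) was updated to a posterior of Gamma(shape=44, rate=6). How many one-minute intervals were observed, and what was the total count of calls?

n = 4 one-minute intervals with total 35 calls

A Gamma(α, β) prior (rate parametrization) on a Poisson rate with n observations summing to S gives posterior Gamma(α+S, β+n).
Matching: Σxᵢ = 44 − 9 = 35 and n = 6 − 2 = 4.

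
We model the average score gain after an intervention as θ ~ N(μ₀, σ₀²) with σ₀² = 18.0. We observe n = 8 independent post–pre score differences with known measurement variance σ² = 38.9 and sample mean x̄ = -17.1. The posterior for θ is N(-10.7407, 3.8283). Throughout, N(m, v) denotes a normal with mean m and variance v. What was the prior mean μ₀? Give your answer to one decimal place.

The posterior mean is a precision-weighted average: μ_n = (τ₀μ₀ + τ_data·x̄)/(τ₀+τ_data), with τ₀=1/σ₀² and τ_data=n/σ².
Here τ₀ = 1/18.0 = 0.055556 and τ_data = 8/38.9 = 0.205656, so τ_n = 0.261212.
Rearranging for μ₀: μ₀ = (μ_n·τ_n − τ_data·x̄)/τ₀ = (-10.7407·0.261212 − 0.205656·-17.1) / 0.055556 = 0.711118/0.055556 ≈ 12.8.

μ₀ = 12.8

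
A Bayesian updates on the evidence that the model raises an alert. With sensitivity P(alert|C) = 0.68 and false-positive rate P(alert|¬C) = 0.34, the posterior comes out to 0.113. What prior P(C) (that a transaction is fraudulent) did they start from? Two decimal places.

P(C) = 0.06

Bayes' rule in odds form gives O(C|E) = O(C)·[P(E|C)/P(E|¬C)], hence O(C) = O(C|E)/LR.
Posterior odds = 0.113/(1−0.113) = 0.1274. LR = 0.68/0.34 = 2.0000.
Prior odds = 0.1274/2.0000 = 0.0637, so P(C) = 0.0637/(1+0.0637) ≈ 0.06.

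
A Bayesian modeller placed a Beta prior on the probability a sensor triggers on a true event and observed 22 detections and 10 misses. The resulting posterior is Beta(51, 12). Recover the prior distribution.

Beta(29, 2)

Under Beta–binomial conjugacy the posterior parameters are (α+s, β+f).
So α = 51 − 22 = 29 and β = 12 − 10 = 2.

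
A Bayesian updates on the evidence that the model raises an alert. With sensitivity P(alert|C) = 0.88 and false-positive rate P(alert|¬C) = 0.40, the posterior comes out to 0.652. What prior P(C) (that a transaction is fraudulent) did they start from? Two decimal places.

In odds form, posterior odds = prior odds × likelihood ratio, so prior odds = posterior odds ÷ LR.
Posterior odds = 0.652/(1−0.652) = 1.8736. LR = 0.88/0.40 = 2.2000.
Prior odds = 1.8736/2.2000 = 0.8516, so P(C) = 0.8516/(1+0.8516) ≈ 0.46.

P(C) = 0.46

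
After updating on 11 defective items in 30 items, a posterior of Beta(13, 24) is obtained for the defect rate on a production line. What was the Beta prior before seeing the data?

Beta is conjugate to the binomial likelihood: posterior = Beta(α+s, β+f).
So α = 13 − 11 = 2 and β = 24 − 19 = 5.

Beta(2, 5)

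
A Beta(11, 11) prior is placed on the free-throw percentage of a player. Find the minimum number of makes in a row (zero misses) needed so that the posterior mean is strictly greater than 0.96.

After k makes and 0 misses the posterior is Beta(11+k, 11), with mean (11+k)/(11+11+k).
Set (11+k)/(22+k) > 0.96 and solve: k > (0.96·22 − 11)/(1 − 0.96) = 253.000.
The smallest integer exceeding 253.000 is 254.

k = 254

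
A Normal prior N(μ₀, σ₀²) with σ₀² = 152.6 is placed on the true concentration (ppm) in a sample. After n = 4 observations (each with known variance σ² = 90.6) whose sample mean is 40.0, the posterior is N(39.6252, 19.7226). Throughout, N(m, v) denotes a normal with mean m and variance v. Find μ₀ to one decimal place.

The posterior mean is a precision-weighted average: μ_n = (τ₀μ₀ + τ_data·x̄)/(τ₀+τ_data), with τ₀=1/σ₀² and τ_data=n/σ².
Here τ₀ = 1/152.6 = 0.006553 and τ_data = 4/90.6 = 0.044150, so τ_n = 0.050703.
Rearranging for μ₀: μ₀ = (μ_n·τ_n − τ_data·x̄)/τ₀ = (39.6252·0.050703 − 0.044150·40.0) / 0.006553 = 0.243117/0.006553 ≈ 37.1.

μ₀ = 37.1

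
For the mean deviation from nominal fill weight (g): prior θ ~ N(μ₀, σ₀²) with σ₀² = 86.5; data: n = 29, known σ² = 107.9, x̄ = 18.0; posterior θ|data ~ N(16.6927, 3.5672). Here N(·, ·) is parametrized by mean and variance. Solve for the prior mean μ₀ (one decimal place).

μ₀ = -13.7

The posterior mean is a precision-weighted average: μ_n = (τ₀μ₀ + τ_data·x̄)/(τ₀+τ_data), with τ₀=1/σ₀² and τ_data=n/σ².
Here τ₀ = 1/86.5 = 0.011561 and τ_data = 29/107.9 = 0.268767, so τ_n = 0.280328.
Rearranging for μ₀: μ₀ = (μ_n·τ_n − τ_data·x̄)/τ₀ = (16.6927·0.280328 − 0.268767·18.0) / 0.011561 = -0.158375/0.011561 ≈ -13.7.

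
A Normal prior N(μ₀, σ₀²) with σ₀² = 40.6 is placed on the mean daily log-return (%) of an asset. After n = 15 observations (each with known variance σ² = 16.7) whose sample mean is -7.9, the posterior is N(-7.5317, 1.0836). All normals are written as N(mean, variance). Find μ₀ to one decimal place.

The posterior mean is a precision-weighted average: μ_n = (τ₀μ₀ + τ_data·x̄)/(τ₀+τ_data), with τ₀=1/σ₀² and τ_data=n/σ².
Here τ₀ = 1/40.6 = 0.024631 and τ_data = 15/16.7 = 0.898204, so τ_n = 0.922835.
Rearranging for μ₀: μ₀ = (μ_n·τ_n − τ_data·x̄)/τ₀ = (-7.5317·0.922835 − 0.898204·-7.9) / 0.024631 = 0.145295/0.024631 ≈ 5.9.

μ₀ = 5.9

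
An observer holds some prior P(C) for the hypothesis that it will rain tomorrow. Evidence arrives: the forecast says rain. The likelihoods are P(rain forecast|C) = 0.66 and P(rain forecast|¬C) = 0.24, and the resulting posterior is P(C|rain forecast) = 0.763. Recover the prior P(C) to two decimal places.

P(C) = 0.54

In odds form, posterior odds = prior odds × likelihood ratio, so prior odds = posterior odds ÷ LR.
Posterior odds = 0.763/(1−0.763) = 3.2194. LR = 0.66/0.24 = 2.7500.
Prior odds = 3.2194/2.7500 = 1.1707, so P(C) = 1.1707/(1+1.1707) ≈ 0.54.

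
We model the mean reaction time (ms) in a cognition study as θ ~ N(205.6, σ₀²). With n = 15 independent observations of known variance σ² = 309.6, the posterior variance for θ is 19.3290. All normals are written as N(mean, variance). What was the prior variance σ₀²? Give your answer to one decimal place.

Posterior precision equals prior precision plus data precision: 1/σ_n² = 1/σ₀² + n/σ².
So 1/σ₀² = 1/19.3290 − 15/309.6 = 0.051736 − 0.048450 = 0.003286.
Hence σ₀² = 1/0.003286 ≈ 304.3.

σ₀² = 304.3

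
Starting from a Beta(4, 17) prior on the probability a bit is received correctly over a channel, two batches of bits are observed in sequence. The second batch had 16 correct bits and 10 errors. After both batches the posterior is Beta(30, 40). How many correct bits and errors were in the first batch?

Sequential conjugate updates are equivalent to a single update on the pooled data, so total successes = posterior α − prior α and total failures = posterior β − prior β.
Total across both batches: 30−4=26 correct bits, 40−17=23 errors.
Subtract the second batch: 26−16=10 correct bits and 23−10=13 errors.

10 correct bits and 13 errors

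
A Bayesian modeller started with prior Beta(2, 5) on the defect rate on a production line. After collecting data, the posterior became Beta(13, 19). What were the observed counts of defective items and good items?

11 defective items and 14 good items

Beta is conjugate to the binomial likelihood: posterior = Beta(a+s, b+f).
So s = 13 − 2 = 11 and f = 19 − 5 = 14.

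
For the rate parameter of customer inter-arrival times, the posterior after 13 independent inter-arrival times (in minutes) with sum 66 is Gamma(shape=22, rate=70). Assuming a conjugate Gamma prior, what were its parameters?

Gamma(shape=9, rate=4)

Gamma–exponential conjugacy: posterior shape = α + n, posterior rate = β + Σtᵢ.
So α = 22 − 13 = 9 and β = 70 − 66 = 4.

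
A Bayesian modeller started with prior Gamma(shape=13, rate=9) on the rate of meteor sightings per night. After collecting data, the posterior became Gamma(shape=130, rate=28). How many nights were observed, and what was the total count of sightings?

n = 19 nights with total 117 sightings

A Gamma(α, β) prior (rate parametrization) on a Poisson rate with n observations summing to S gives posterior Gamma(α+S, β+n).
Matching: Σxᵢ = 130 − 13 = 117 and n = 28 − 9 = 19.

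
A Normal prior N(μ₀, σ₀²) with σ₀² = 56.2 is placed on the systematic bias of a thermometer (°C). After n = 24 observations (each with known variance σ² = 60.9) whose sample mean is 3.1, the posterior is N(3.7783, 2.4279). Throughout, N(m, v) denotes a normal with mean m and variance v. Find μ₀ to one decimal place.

μ₀ = 18.8

With known observation variance, the Normal–Normal posterior has precision τ_n = τ₀ + n/σ² and mean μ_n = (τ₀μ₀ + (n/σ²)x̄)/τ_n.
Here τ₀ = 1/56.2 = 0.017794 and τ_data = 24/60.9 = 0.394089, so τ_n = 0.411883.
Rearranging for μ₀: μ₀ = (μ_n·τ_n − τ_data·x̄)/τ₀ = (3.7783·0.411883 − 0.394089·3.1) / 0.017794 = 0.334542/0.017794 ≈ 18.8.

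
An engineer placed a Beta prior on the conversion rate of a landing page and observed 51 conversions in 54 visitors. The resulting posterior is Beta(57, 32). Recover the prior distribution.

Beta(6, 29)

Beta is conjugate to the binomial likelihood: posterior = Beta(a+s, b+f).
So a = 57 − 51 = 6 and b = 32 − 3 = 29.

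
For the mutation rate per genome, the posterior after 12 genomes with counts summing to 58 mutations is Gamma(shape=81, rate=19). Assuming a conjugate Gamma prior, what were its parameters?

Gamma(shape=23, rate=7)

A Gamma(α, β) prior (rate parametrization) on a Poisson rate with n observations summing to S gives posterior Gamma(α+S, β+n).
So α = 81 − 58 = 23 and β = 19 − 12 = 7.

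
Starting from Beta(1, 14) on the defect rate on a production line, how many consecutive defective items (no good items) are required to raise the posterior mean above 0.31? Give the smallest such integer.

After k defective items and 0 good items the posterior is Beta(1+k, 14), with mean (1+k)/(1+14+k).
Set (1+k)/(15+k) > 0.31 and solve: k > (0.31·15 − 1)/(1 − 0.31) = 5.290.
The smallest integer exceeding 5.290 is 6.

k = 6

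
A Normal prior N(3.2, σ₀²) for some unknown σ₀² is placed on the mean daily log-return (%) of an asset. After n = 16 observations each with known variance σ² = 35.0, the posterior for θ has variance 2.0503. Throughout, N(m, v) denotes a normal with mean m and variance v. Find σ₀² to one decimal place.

Posterior precision equals prior precision plus data precision: 1/σ_n² = 1/σ₀² + n/σ².
So 1/σ₀² = 1/2.0503 − 16/35.0 = 0.487734 − 0.457143 = 0.030591.
Hence σ₀² = 1/0.030591 ≈ 32.7.

σ₀² = 32.7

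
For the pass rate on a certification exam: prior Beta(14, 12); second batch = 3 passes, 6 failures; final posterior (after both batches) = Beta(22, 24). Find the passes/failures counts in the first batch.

Because Beta–binomial updating is additive in the counts, the combined data contributed (α_post−α_prior, β_post−β_prior) successes and failures.
Total across both batches: 22−14=8 passes, 24−12=12 failures.
Subtract the second batch: 8−3=5 passes and 12−6=6 failures.

5 passes and 6 failures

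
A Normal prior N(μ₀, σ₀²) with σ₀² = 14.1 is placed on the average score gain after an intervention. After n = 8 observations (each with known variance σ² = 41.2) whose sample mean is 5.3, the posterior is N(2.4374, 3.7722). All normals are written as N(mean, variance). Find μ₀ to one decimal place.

With known observation variance, the Normal–Normal posterior has precision τ_n = τ₀ + n/σ² and mean μ_n = (τ₀μ₀ + (n/σ²)x̄)/τ_n.
Here τ₀ = 1/14.1 = 0.070922 and τ_data = 8/41.2 = 0.194175, so τ_n = 0.265097.
Rearranging for μ₀: μ₀ = (μ_n·τ_n − τ_data·x̄)/τ₀ = (2.4374·0.265097 − 0.194175·5.3) / 0.070922 = -0.382980/0.070922 ≈ -5.4.

μ₀ = -5.4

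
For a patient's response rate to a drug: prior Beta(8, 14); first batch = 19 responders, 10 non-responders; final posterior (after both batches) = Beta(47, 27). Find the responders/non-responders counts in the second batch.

Sequential conjugate updates are equivalent to a single update on the pooled data, so total successes = posterior α − prior α and total failures = posterior β − prior β.
Total across both batches: 47−8=39 responders, 27−14=13 non-responders.
Subtract the first batch: 39−19=20 responders and 13−10=3 non-responders.

20 responders and 3 non-responders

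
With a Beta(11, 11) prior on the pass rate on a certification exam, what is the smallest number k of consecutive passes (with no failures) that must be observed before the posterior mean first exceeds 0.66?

k = 11

After k passes and 0 failures the posterior is Beta(11+k, 11), with mean (11+k)/(11+11+k).
Set (11+k)/(22+k) > 0.66 and solve: k > (0.66·22 − 11)/(1 − 0.66) = 10.353.
The smallest integer exceeding 10.353 is 11, and checking k=11: (22)/(33) = 0.6667 > 0.66.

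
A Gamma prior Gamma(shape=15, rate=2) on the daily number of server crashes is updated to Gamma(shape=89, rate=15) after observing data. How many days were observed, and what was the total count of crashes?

A Gamma(α, β) prior (rate parametrization) on a Poisson rate with n observations summing to S gives posterior Gamma(α+S, β+n).
Matching: Σxᵢ = 89 − 15 = 74 and n = 15 − 2 = 13.

n = 13 days with total 74 crashes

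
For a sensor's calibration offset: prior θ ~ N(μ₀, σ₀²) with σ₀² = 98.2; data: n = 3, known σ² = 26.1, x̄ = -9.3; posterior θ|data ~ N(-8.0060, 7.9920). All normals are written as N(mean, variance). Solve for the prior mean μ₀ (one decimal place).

With known observation variance, the Normal–Normal posterior has precision τ_n = τ₀ + n/σ² and mean μ_n = (τ₀μ₀ + (n/σ²)x̄)/τ_n.
Here τ₀ = 1/98.2 = 0.010183 and τ_data = 3/26.1 = 0.114943, so τ_n = 0.125126.
Rearranging for μ₀: μ₀ = (μ_n·τ_n − τ_data·x̄)/τ₀ = (-8.0060·0.125126 − 0.114943·-9.3) / 0.010183 = 0.067211/0.010183 ≈ 6.6.

μ₀ = 6.6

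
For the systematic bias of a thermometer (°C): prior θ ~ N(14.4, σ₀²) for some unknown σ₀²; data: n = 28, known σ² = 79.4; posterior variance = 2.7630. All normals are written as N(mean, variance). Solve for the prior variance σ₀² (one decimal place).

Posterior precision equals prior precision plus data precision: 1/σ_n² = 1/σ₀² + n/σ².
So 1/σ₀² = 1/2.7630 − 28/79.4 = 0.361925 − 0.352645 = 0.009280.
Hence σ₀² = 1/0.009280 ≈ 107.8.

σ₀² = 107.8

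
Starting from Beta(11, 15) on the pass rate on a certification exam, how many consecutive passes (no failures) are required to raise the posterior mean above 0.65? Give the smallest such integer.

After k passes and 0 failures the posterior is Beta(11+k, 15), with mean (11+k)/(11+15+k).
Set (11+k)/(26+k) > 0.65 and solve: k > (0.65·26 − 11)/(1 − 0.65) = 16.857.
The smallest integer exceeding 16.857 is 17.

k = 17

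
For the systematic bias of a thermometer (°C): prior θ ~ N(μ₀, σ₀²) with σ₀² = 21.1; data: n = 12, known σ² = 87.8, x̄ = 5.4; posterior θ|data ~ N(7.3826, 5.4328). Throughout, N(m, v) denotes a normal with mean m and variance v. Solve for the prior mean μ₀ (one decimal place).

The posterior mean is a precision-weighted average: μ_n = (τ₀μ₀ + τ_data·x̄)/(τ₀+τ_data), with τ₀=1/σ₀² and τ_data=n/σ².
Here τ₀ = 1/21.1 = 0.047393 and τ_data = 12/87.8 = 0.136674, so τ_n = 0.184067.
Rearranging for μ₀: μ₀ = (μ_n·τ_n − τ_data·x̄)/τ₀ = (7.3826·0.184067 − 0.136674·5.4) / 0.047393 = 0.620853/0.047393 ≈ 13.1.

μ₀ = 13.1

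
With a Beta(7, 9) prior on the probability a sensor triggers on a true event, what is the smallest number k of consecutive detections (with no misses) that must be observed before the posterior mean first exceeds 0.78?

k = 25

After k detections and 0 misses the posterior is Beta(7+k, 9), with mean (7+k)/(7+9+k).
Set (7+k)/(16+k) > 0.78 and solve: k > (0.78·16 − 7)/(1 − 0.78) = 24.909.
The smallest integer exceeding 24.909 is 25, and checking k=25: (32)/(41) = 0.7805 > 0.78.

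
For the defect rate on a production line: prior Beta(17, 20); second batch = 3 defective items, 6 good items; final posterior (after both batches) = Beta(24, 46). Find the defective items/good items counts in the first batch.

Because Beta–binomial updating is additive in the counts, the combined data contributed (α_post−α_prior, β_post−β_prior) successes and failures.
Total across both batches: 24−17=7 defective items, 46−20=26 good items.
Subtract the second batch: 7−3=4 defective items and 26−6=20 good items.

4 defective items and 20 good items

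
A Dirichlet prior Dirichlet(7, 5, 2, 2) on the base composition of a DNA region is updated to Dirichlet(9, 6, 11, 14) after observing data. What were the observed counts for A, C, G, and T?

counts (2, 1, 9, 12)

For a Dirichlet(α) prior with multinomial counts c, the posterior is Dirichlet(α + c) componentwise.
Counts are posterior − prior componentwise: 9−7=2, 6−5=1, 11−2=9, 14−2=12.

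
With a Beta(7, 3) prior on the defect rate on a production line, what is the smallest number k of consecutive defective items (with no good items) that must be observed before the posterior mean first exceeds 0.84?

k = 9

After k defective items and 0 good items the posterior is Beta(7+k, 3), with mean (7+k)/(7+3+k).
Set (7+k)/(10+k) > 0.84 and solve: k > (0.84·10 − 7)/(1 − 0.84) = 8.750.
The smallest integer exceeding 8.750 is 9.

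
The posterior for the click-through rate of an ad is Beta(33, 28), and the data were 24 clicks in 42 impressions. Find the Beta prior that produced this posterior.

Beta is conjugate to the binomial likelihood: posterior = Beta(α+s, β+f).
So α = 33 − 24 = 9 and β = 28 − 18 = 10.

Beta(9, 10)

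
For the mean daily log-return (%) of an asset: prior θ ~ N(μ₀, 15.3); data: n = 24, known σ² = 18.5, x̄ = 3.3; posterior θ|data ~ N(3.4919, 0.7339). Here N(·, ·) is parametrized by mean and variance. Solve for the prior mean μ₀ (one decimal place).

The posterior mean is a precision-weighted average: μ_n = (τ₀μ₀ + τ_data·x̄)/(τ₀+τ_data), with τ₀=1/σ₀² and τ_data=n/σ².
Here τ₀ = 1/15.3 = 0.065359 and τ_data = 24/18.5 = 1.297297, so τ_n = 1.362656.
Rearranging for μ₀: μ₀ = (μ_n·τ_n − τ_data·x̄)/τ₀ = (3.4919·1.362656 − 1.297297·3.3) / 0.065359 = 0.477178/0.065359 ≈ 7.3.

μ₀ = 7.3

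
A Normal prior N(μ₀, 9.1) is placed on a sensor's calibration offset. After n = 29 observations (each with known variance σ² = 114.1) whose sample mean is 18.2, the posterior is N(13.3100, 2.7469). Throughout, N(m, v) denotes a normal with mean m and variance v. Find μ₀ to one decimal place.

μ₀ = 2.0

The posterior mean is a precision-weighted average: μ_n = (τ₀μ₀ + τ_data·x̄)/(τ₀+τ_data), with τ₀=1/σ₀² and τ_data=n/σ².
Here τ₀ = 1/9.1 = 0.109890 and τ_data = 29/114.1 = 0.254163, so τ_n = 0.364053.
Rearranging for μ₀: μ₀ = (μ_n·τ_n − τ_data·x̄)/τ₀ = (13.3100·0.364053 − 0.254163·18.2) / 0.109890 = 0.219779/0.109890 ≈ 2.0.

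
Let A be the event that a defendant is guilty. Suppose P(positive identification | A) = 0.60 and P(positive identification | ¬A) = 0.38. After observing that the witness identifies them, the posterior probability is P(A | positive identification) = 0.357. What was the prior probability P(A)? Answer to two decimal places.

In odds form, posterior odds = prior odds × likelihood ratio, so prior odds = posterior odds ÷ LR.
Posterior odds = 0.357/(1−0.357) = 0.5552. LR = 0.60/0.38 = 1.5789.
Prior odds = 0.5552/1.5789 = 0.3516, so P(A) = 0.3516/(1+0.3516) ≈ 0.26.

P(A) = 0.26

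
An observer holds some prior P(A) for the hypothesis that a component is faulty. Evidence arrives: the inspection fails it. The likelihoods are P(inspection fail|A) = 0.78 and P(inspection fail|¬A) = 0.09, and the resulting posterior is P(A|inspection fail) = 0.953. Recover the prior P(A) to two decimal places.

P(A) = 0.70

Bayes' rule in odds form gives O(A|E) = O(A)·[P(E|A)/P(E|¬A)], hence O(A) = O(A|E)/LR.
Posterior odds = 0.953/(1−0.953) = 20.2766. LR = 0.78/0.09 = 8.6667.
Prior odds = 20.2766/8.6667 = 2.3396, so P(A) = 2.3396/(1+2.3396) ≈ 0.70.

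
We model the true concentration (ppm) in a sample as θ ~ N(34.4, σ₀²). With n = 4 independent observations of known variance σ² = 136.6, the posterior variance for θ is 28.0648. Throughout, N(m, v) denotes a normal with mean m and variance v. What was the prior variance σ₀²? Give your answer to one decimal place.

For the Normal–Normal model with known σ², precisions add: τ_n = τ₀ + n/σ².
So 1/σ₀² = 1/28.0648 − 4/136.6 = 0.035632 − 0.029283 = 0.006349.
Hence σ₀² = 1/0.006349 ≈ 157.5.

σ₀² = 157.5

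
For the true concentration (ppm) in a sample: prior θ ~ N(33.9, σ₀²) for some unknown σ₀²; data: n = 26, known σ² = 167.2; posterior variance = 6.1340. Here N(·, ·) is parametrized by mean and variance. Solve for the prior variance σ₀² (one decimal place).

For the Normal–Normal model with known σ², precisions add: τ_n = τ₀ + n/σ².
So 1/σ₀² = 1/6.1340 − 26/167.2 = 0.163026 − 0.155502 = 0.007524.
Hence σ₀² = 1/0.007524 ≈ 132.9.

σ₀² = 132.9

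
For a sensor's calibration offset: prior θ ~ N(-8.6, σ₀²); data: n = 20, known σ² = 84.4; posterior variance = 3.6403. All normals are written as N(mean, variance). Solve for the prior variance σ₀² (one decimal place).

Posterior precision equals prior precision plus data precision: 1/σ_n² = 1/σ₀² + n/σ².
So 1/σ₀² = 1/3.6403 − 20/84.4 = 0.274703 − 0.236967 = 0.037736.
Hence σ₀² = 1/0.037736 ≈ 26.5.

σ₀² = 26.5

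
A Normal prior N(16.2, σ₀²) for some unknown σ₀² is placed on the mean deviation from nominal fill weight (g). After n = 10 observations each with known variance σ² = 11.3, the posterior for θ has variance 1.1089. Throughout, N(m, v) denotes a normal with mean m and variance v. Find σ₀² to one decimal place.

Posterior precision equals prior precision plus data precision: 1/σ_n² = 1/σ₀² + n/σ².
So 1/σ₀² = 1/1.1089 − 10/11.3 = 0.901795 − 0.884956 = 0.016839.
Hence σ₀² = 1/0.016839 ≈ 59.4.

σ₀² = 59.4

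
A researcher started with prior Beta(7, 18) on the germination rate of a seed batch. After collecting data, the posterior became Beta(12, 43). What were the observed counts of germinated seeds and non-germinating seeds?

5 germinated seeds and 25 non-germinating seeds

Beta is conjugate to the binomial likelihood: posterior = Beta(α+s, β+f).
So s = 12 − 7 = 5 and f = 43 − 18 = 25.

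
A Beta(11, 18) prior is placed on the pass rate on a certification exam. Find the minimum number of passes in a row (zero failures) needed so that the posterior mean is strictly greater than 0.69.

k = 30

After k passes and 0 failures the posterior is Beta(11+k, 18), with mean (11+k)/(11+18+k).
Set (11+k)/(29+k) > 0.69 and solve: k > (0.69·29 − 11)/(1 − 0.69) = 29.065.
The smallest integer exceeding 29.065 is 30, and checking k=30: (41)/(59) = 0.6949 > 0.69.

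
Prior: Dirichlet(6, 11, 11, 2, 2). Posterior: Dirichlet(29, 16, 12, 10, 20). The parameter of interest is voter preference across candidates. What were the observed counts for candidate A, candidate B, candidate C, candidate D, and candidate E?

counts (23, 5, 1, 8, 18)

For a Dirichlet(α) prior with multinomial counts c, the posterior is Dirichlet(α + c) componentwise.
Counts are posterior − prior componentwise: 29−6=23, 16−11=5, 12−11=1, 10−2=8, 20−2=18.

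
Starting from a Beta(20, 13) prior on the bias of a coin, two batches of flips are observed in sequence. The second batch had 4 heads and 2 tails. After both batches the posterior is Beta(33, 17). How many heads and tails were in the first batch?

9 heads and 2 tails

Sequential conjugate updates are equivalent to a single update on the pooled data, so total successes = posterior α − prior α and total failures = posterior β − prior β.
Total across both batches: 33−20=13 heads, 17−13=4 tails.
Subtract the second batch: 13−4=9 heads and 4−2=2 tails.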